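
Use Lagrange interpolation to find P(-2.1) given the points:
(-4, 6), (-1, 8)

Lagrange interpolation formula:
P(x) = Σ yᵢ × Lᵢ(x)
where Lᵢ(x) = Π_{j≠i} (x - xⱼ)/(xᵢ - xⱼ)

L_0(-2.1) = (-2.1 - (-1))/(-4 - (-1)) = 0.366667
L_1(-2.1) = (-2.1 - (-4))/(-1 - (-4)) = 0.633333

P(-2.1) = 6×L_0(-2.1) + 8×L_1(-2.1)
P(-2.1) = 7.266667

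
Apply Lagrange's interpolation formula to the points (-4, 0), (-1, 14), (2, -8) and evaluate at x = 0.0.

Lagrange interpolation formula:
P(x) = Σ yᵢ × Lᵢ(x)
where Lᵢ(x) = Π_{j≠i} (x - xⱼ)/(xᵢ - xⱼ)

L_0(0.0) = (0.0 - (-1))/(-4 - (-1)) × (0.0 - 2)/(-4 - 2) = -0.111111
L_1(0.0) = (0.0 - (-4))/(-1 - (-4)) × (0.0 - 2)/(-1 - 2) = 0.888889
L_2(0.0) = (0.0 - (-4))/(2 - (-4)) × (0.0 - (-1))/(2 - (-1)) = 0.222222

P(0.0) = 0×L_0(0.0) + 14×L_1(0.0) + (-8)×L_2(0.0)
P(0.0) = 10.666667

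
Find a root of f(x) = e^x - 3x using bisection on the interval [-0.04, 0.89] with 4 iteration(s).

f(x) = e^x - 3x
Initial interval: [-0.04, 0.89]

Iteration 1:
  c_1 = (-0.040000 + 0.890000)/2 = 0.425000
  f(c_1) = f(0.425000) = 0.254590
  f(a) × f(c) ≥ 0, new interval: [0.425000, 0.890000]
Iteration 2:
  c_2 = (0.425000 + 0.890000)/2 = 0.657500
  f(c_2) = f(0.657500) = -0.042539
  f(a) × f(c) < 0, new interval: [0.425000, 0.657500]
Iteration 3:
  c_3 = (0.425000 + 0.657500)/2 = 0.541250
  f(c_3) = f(0.541250) = 0.094403
  f(a) × f(c) ≥ 0, new interval: [0.541250, 0.657500]
Iteration 4:
  c_4 = (0.541250 + 0.657500)/2 = 0.599375
  f(c_4) = f(0.599375) = 0.022855
  f(a) × f(c) ≥ 0, new interval: [0.599375, 0.657500]

After 4 iteration(s), the approximation is c_4 = 0.599375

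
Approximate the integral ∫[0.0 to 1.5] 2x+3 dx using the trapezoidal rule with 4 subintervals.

f(x) = 2x+3
a = 0.0, b = 1.5, n = 4
h = (b - a)/n = 0.375000

Trapezoidal rule: (h/2)[f(x₀) + 2f(x₁) + 2f(x₂) + ... + f(xₙ)]

x_0 = 0.0000, f(x_0) = 3.000000, coefficient = 1
x_1 = 0.3750, f(x_1) = 3.750000, coefficient = 2
x_2 = 0.7500, f(x_2) = 4.500000, coefficient = 2
x_3 = 1.1250, f(x_3) = 5.250000, coefficient = 2
x_4 = 1.5000, f(x_4) = 6.000000, coefficient = 1

I ≈ (0.375000/2) × 36.000000 = 6.750000
Exact value: 6.750000
Error: 0.000000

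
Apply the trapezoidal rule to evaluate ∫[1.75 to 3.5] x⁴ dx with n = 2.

f(x) = x⁴
a = 1.75, b = 3.5, n = 2
h = (b - a)/n = 0.875000

Trapezoidal rule: (h/2)[f(x₀) + 2f(x₁) + 2f(x₂) + ... + f(xₙ)]

x_0 = 1.7500, f(x_0) = 9.378906, coefficient = 1
x_1 = 2.6250, f(x_1) = 47.480713, coefficient = 2
x_2 = 3.5000, f(x_2) = 150.062500, coefficient = 1

I ≈ (0.875000/2) × 254.402832 = 111.301239
Exact value: 101.761133
Error: 9.540106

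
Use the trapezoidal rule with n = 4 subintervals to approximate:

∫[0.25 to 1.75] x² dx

f(x) = x²
a = 0.25, b = 1.75, n = 4
h = (b - a)/n = 0.375000

Trapezoidal rule: (h/2)[f(x₀) + 2f(x₁) + 2f(x₂) + ... + f(xₙ)]

x_0 = 0.2500, f(x_0) = 0.062500, coefficient = 1
x_1 = 0.6250, f(x_1) = 0.390625, coefficient = 2
x_2 = 1.0000, f(x_2) = 1.000000, coefficient = 2
x_3 = 1.3750, f(x_3) = 1.890625, coefficient = 2
x_4 = 1.7500, f(x_4) = 3.062500, coefficient = 1

I ≈ (0.375000/2) × 9.687500 = 1.816406
Exact value: 1.781250
Error: 0.035156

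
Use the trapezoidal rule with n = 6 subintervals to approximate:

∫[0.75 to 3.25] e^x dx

f(x) = e^x
a = 0.75, b = 3.25, n = 6
h = (b - a)/n = 0.416667

Trapezoidal rule: (h/2)[f(x₀) + 2f(x₁) + 2f(x₂) + ... + f(xₙ)]

x_0 = 0.7500, f(x_0) = 2.117000, coefficient = 1
x_1 = 1.1667, f(x_1) = 3.211271, coefficient = 2
x_2 = 1.5833, f(x_2) = 4.871166, coefficient = 2
x_3 = 2.0000, f(x_3) = 7.389056, coefficient = 2
x_4 = 2.4167, f(x_4) = 11.208436, coefficient = 2
x_5 = 2.8333, f(x_5) = 17.002040, coefficient = 2
x_6 = 3.2500, f(x_6) = 25.790340, coefficient = 1

I ≈ (0.416667/2) × 115.271276 = 24.014849
Exact value: 23.673340
Error: 0.341509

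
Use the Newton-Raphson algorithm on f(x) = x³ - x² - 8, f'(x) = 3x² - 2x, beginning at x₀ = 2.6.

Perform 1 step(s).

f(x) = x³ - x² - 8
f'(x) = 3x² - 2x
x₀ = 2.6

Newton-Raphson formula: x_{n+1} = x_n - f(x_n)/f'(x_n)

Iteration 1:
  f(2.600000) = 2.816000
  f'(2.600000) = 15.080000
  x_1 = 2.600000 - 2.816000/15.080000 = 2.413263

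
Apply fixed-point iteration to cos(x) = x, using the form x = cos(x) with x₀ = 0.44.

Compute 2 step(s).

Equation: cos(x) = x
Fixed-point form: x = cos(x)
x₀ = 0.44

x_1 = g(0.440000) = 0.904752
x_2 = g(0.904752) = 0.617881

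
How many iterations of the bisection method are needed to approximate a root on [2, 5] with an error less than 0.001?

We need (b-a)/2^n ≤ 0.001
(5 - 2)/2^n ≤ 0.001
3/2^n ≤ 0.001
2^n ≥ 3000
n ≥ log₂(3000) = 11.55
n ≥ 12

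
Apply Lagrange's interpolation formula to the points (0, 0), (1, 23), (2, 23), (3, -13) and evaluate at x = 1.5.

Lagrange interpolation formula:
P(x) = Σ yᵢ × Lᵢ(x)
where Lᵢ(x) = Π_{j≠i} (x - xⱼ)/(xᵢ - xⱼ)

L_0(1.5) = (1.5 - 1)/(0 - 1) × (1.5 - 2)/(0 - 2) × (1.5 - 3)/(0 - 3) = -0.062500
L_1(1.5) = (1.5 - 0)/(1 - 0) × (1.5 - 2)/(1 - 2) × (1.5 - 3)/(1 - 3) = 0.562500
L_2(1.5) = (1.5 - 0)/(2 - 0) × (1.5 - 1)/(2 - 1) × (1.5 - 3)/(2 - 3) = 0.562500
L_3(1.5) = (1.5 - 0)/(3 - 0) × (1.5 - 1)/(3 - 1) × (1.5 - 2)/(3 - 2) = -0.062500

P(1.5) = 0×L_0(1.5) + 23×L_1(1.5) + 23×L_2(1.5) + (-13)×L_3(1.5)
P(1.5) = 26.687500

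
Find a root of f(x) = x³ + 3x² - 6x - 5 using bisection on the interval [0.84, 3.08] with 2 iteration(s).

f(x) = x³ + 3x² - 6x - 5
Initial interval: [0.84, 3.08]

Iteration 1:
  c_1 = (0.840000 + 3.080000)/2 = 1.960000
  f(c_1) = f(1.960000) = 2.294336
  f(a) × f(c) < 0, new interval: [0.840000, 1.960000]
Iteration 2:
  c_2 = (0.840000 + 1.960000)/2 = 1.400000
  f(c_2) = f(1.400000) = -4.776000
  f(a) × f(c) ≥ 0, new interval: [1.400000, 1.960000]

After 2 iteration(s), the approximation is c_2 = 1.400000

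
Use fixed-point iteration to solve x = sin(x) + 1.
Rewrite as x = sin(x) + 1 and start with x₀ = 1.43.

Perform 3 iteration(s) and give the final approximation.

Equation: x = sin(x) + 1
Fixed-point form: x = sin(x) + 1
x₀ = 1.43

x_1 = g(1.430000) = 1.990105
x_2 = g(1.990105) = 1.913371
x_3 = g(1.913371) = 1.941893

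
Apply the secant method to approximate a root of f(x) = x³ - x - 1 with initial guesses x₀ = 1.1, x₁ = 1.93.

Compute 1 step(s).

f(x) = x³ - x - 1
x₀ = 1.1, x₁ = 1.93

Secant formula: x_{n+1} = x_n - f(x_n)(x_n - x_{n-1})/(f(x_n) - f(x_{n-1}))

Iteration 1:
  f(1.100000) = -0.769000
  f(1.930000) = 4.259057
  x_2 = 1.930000 - 4.259057×(1.930000 - 1.100000)/(4.259057 - (-0.769000))
       = 1.226942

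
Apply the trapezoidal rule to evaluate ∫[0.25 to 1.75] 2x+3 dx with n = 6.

f(x) = 2x+3
a = 0.25, b = 1.75, n = 6
h = (b - a)/n = 0.250000

Trapezoidal rule: (h/2)[f(x₀) + 2f(x₁) + 2f(x₂) + ... + f(xₙ)]

x_0 = 0.2500, f(x_0) = 3.500000, coefficient = 1
x_1 = 0.5000, f(x_1) = 4.000000, coefficient = 2
x_2 = 0.7500, f(x_2) = 4.500000, coefficient = 2
x_3 = 1.0000, f(x_3) = 5.000000, coefficient = 2
x_4 = 1.2500, f(x_4) = 5.500000, coefficient = 2
x_5 = 1.5000, f(x_5) = 6.000000, coefficient = 2
x_6 = 1.7500, f(x_6) = 6.500000, coefficient = 1

I ≈ (0.250000/2) × 60.000000 = 7.500000
Exact value: 7.500000
Error: 0.000000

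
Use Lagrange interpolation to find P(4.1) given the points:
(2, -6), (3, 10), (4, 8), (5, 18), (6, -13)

Lagrange interpolation formula:
P(x) = Σ yᵢ × Lᵢ(x)
where Lᵢ(x) = Π_{j≠i} (x - xⱼ)/(xᵢ - xⱼ)

L_0(4.1) = (4.1 - 3)/(2 - 3) × (4.1 - 4)/(2 - 4) × (4.1 - 5)/(2 - 5) × (4.1 - 6)/(2 - 6) = 0.007837
L_1(4.1) = (4.1 - 2)/(3 - 2) × (4.1 - 4)/(3 - 4) × (4.1 - 5)/(3 - 5) × (4.1 - 6)/(3 - 6) = -0.059850
L_2(4.1) = (4.1 - 2)/(4 - 2) × (4.1 - 3)/(4 - 3) × (4.1 - 5)/(4 - 5) × (4.1 - 6)/(4 - 6) = 0.987525
L_3(4.1) = (4.1 - 2)/(5 - 2) × (4.1 - 3)/(5 - 3) × (4.1 - 4)/(5 - 4) × (4.1 - 6)/(5 - 6) = 0.073150
L_4(4.1) = (4.1 - 2)/(6 - 2) × (4.1 - 3)/(6 - 3) × (4.1 - 4)/(6 - 4) × (4.1 - 5)/(6 - 5) = -0.008662

P(4.1) = (-6)×L_0(4.1) + 10×L_1(4.1) + 8×L_2(4.1) + 18×L_3(4.1) + (-13)×L_4(4.1)
P(4.1) = 8.683987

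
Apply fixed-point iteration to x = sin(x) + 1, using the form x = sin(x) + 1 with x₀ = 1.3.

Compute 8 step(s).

Equation: x = sin(x) + 1
Fixed-point form: x = sin(x) + 1
x₀ = 1.3

x_1 = g(1.300000) = 1.963558
x_2 = g(1.963558) = 1.923856
x_3 = g(1.923856) = 1.938319
x_4 = g(1.938319) = 1.933220
x_5 = g(1.933220) = 1.935040
x_6 = g(1.935040) = 1.934393
x_7 = g(1.934393) = 1.934624
x_8 = g(1.934624) = 1.934542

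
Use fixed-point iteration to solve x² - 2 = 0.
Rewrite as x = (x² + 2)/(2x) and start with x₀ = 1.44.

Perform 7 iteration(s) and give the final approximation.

Equation: x² - 2 = 0
Fixed-point form: x = (x² + 2)/(2x)
x₀ = 1.44

x_1 = g(1.440000) = 1.414444
x_2 = g(1.414444) = 1.414214
x_3 = g(1.414214) = 1.414214
x_4 = g(1.414214) = 1.414214
x_5 = g(1.414214) = 1.414214
x_6 = g(1.414214) = 1.414214
x_7 = g(1.414214) = 1.414214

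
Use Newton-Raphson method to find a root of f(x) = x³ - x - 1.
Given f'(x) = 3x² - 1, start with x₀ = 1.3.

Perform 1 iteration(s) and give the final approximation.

f(x) = x³ - x - 1
f'(x) = 3x² - 1
x₀ = 1.3

Newton-Raphson formula: x_{n+1} = x_n - f(x_n)/f'(x_n)

Iteration 1:
  f(1.300000) = -0.103000
  f'(1.300000) = 4.070000
  x_1 = 1.300000 - (-0.103000)/4.070000 = 1.325307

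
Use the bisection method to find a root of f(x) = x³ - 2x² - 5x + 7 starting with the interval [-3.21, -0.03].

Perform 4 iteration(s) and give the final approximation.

f(x) = x³ - 2x² - 5x + 7
Initial interval: [-3.21, -0.03]

Iteration 1:
  c_1 = (-3.210000 + (-0.030000))/2 = -1.620000
  f(c_1) = f(-1.620000) = 5.599672
  f(a) × f(c) < 0, new interval: [-3.210000, -1.620000]
Iteration 2:
  c_2 = (-3.210000 + (-1.620000))/2 = -2.415000
  f(c_2) = f(-2.415000) = -6.674273
  f(a) × f(c) ≥ 0, new interval: [-2.415000, -1.620000]
Iteration 3:
  c_3 = (-2.415000 + (-1.620000))/2 = -2.017500
  f(c_3) = f(-2.017500) = 0.735045
  f(a) × f(c) < 0, new interval: [-2.415000, -2.017500]
Iteration 4:
  c_4 = (-2.415000 + (-2.017500))/2 = -2.216250
  f(c_4) = f(-2.216250) = -2.627975
  f(a) × f(c) ≥ 0, new interval: [-2.216250, -2.017500]

After 4 iteration(s), the approximation is c_4 = -2.216250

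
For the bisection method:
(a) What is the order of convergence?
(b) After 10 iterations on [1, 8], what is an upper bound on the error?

(a) Bisection has linear (order 1) convergence; the error is halved each step.

(b) Error bound = (b-a)/2^n = (8 - 1)/2^{10}
    = 7/2^{10}

(a) 1 (linear); (b) error ≤ 6.84e-03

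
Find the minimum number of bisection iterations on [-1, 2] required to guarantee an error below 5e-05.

We need (b-a)/2^n ≤ 5e-05
(2 - (-1))/2^n ≤ 5e-05
3/2^n ≤ 5e-05
2^n ≥ 60000
n ≥ log₂(60000) = 15.87
n ≥ 16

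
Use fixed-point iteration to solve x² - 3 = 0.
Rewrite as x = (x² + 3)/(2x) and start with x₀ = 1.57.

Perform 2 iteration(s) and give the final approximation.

Equation: x² - 3 = 0
Fixed-point form: x = (x² + 3)/(2x)
x₀ = 1.57

x_1 = g(1.570000) = 1.740414
x_2 = g(1.740414) = 1.732071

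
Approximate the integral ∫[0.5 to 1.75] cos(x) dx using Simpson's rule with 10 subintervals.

f(x) = cos(x)
a = 0.5, b = 1.75, n = 10
h = (b - a)/n = 0.125000

Simpson's rule: (h/3)[f(x₀) + 4f(x₁) + 2f(x₂) + ... + f(xₙ)]

x_0 = 0.5000, f(x_0) = 0.877583, coefficient = 1
x_1 = 0.6250, f(x_1) = 0.810963, coefficient = 4
x_2 = 0.7500, f(x_2) = 0.731689, coefficient = 2
x_3 = 0.8750, f(x_3) = 0.640997, coefficient = 4
x_4 = 1.0000, f(x_4) = 0.540302, coefficient = 2
x_5 = 1.1250, f(x_5) = 0.431177, coefficient = 4
x_6 = 1.2500, f(x_6) = 0.315322, coefficient = 2
x_7 = 1.3750, f(x_7) = 0.194548, coefficient = 4
x_8 = 1.5000, f(x_8) = 0.070737, coefficient = 2
x_9 = 1.6250, f(x_9) = -0.054177, coefficient = 4
x_10 = 1.7500, f(x_10) = -0.178246, coefficient = 1

I ≈ (0.125000/3) × 12.109466 = 0.504561
Exact value: 0.504560
Error: 0.000001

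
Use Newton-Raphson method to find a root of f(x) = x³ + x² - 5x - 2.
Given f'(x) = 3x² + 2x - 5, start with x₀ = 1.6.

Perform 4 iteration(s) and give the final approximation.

f(x) = x³ + x² - 5x - 2
f'(x) = 3x² + 2x - 5
x₀ = 1.6

Newton-Raphson formula: x_{n+1} = x_n - f(x_n)/f'(x_n)

Iteration 1:
  f(1.600000) = -3.344000
  f'(1.600000) = 5.880000
  x_1 = 1.600000 - (-3.344000)/5.880000 = 2.168707
Iteration 2:
  f(2.168707) = 2.059820
  f'(2.168707) = 13.447291
  x_2 = 2.168707 - 2.059820/13.447291 = 2.015530
Iteration 3:
  f(2.015530) = 0.172524
  f'(2.015530) = 11.218146
  x_3 = 2.015530 - 0.172524/11.218146 = 2.000151
Iteration 4:
  f(2.000151) = 0.001663
  f'(2.000151) = 11.002116
  x_4 = 2.000151 - 0.001663/11.002116 = 2.000000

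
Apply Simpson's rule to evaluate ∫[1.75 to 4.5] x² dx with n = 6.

f(x) = x²
a = 1.75, b = 4.5, n = 6
h = (b - a)/n = 0.458333

Simpson's rule: (h/3)[f(x₀) + 4f(x₁) + 2f(x₂) + ... + f(xₙ)]

x_0 = 1.7500, f(x_0) = 3.062500, coefficient = 1
x_1 = 2.2083, f(x_1) = 4.876736, coefficient = 4
x_2 = 2.6667, f(x_2) = 7.111111, coefficient = 2
x_3 = 3.1250, f(x_3) = 9.765625, coefficient = 4
x_4 = 3.5833, f(x_4) = 12.840278, coefficient = 2
x_5 = 4.0417, f(x_5) = 16.335069, coefficient = 4
x_6 = 4.5000, f(x_6) = 20.250000, coefficient = 1

I ≈ (0.458333/3) × 187.125000 = 28.588542
Exact value: 28.588542
Error: 0.000000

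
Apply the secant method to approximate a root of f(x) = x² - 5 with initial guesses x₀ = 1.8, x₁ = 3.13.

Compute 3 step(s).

f(x) = x² - 5
x₀ = 1.8, x₁ = 3.13

Secant formula: x_{n+1} = x_n - f(x_n)(x_n - x_{n-1})/(f(x_n) - f(x_{n-1}))

Iteration 1:
  f(1.800000) = -1.760000
  f(3.130000) = 4.796900
  x_2 = 3.130000 - 4.796900×(3.130000 - 1.800000)/(4.796900 - (-1.760000))
       = 2.156998
Iteration 2:
  f(3.130000) = 4.796900
  f(2.156998) = -0.347360
  x_3 = 2.156998 - (-0.347360)×(2.156998 - 3.130000)/(-0.347360 - 4.796900)
       = 2.222699
Iteration 3:
  f(2.156998) = -0.347360
  f(2.222699) = -0.059610
  x_4 = 2.222699 - (-0.059610)×(2.222699 - 2.156998)/(-0.059610 - (-0.347360))
       = 2.236309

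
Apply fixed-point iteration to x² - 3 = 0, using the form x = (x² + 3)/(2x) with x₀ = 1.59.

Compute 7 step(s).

Equation: x² - 3 = 0
Fixed-point form: x = (x² + 3)/(2x)
x₀ = 1.59

x_1 = g(1.590000) = 1.738396
x_2 = g(1.738396) = 1.732062
x_3 = g(1.732062) = 1.732051
x_4 = g(1.732051) = 1.732051
x_5 = g(1.732051) = 1.732051
x_6 = g(1.732051) = 1.732051
x_7 = g(1.732051) = 1.732051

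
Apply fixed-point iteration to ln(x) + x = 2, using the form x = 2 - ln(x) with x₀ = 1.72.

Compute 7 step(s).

Equation: ln(x) + x = 2
Fixed-point form: x = 2 - ln(x)
x₀ = 1.72

x_1 = g(1.720000) = 1.457676
x_2 = g(1.457676) = 1.623157
x_3 = g(1.623157) = 1.515627
x_4 = g(1.515627) = 1.584171
x_5 = g(1.584171) = 1.539939
x_6 = g(1.539939) = 1.568257
x_7 = g(1.568257) = 1.550035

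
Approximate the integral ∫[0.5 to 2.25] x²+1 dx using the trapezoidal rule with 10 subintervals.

f(x) = x²+1
a = 0.5, b = 2.25, n = 10
h = (b - a)/n = 0.175000

Trapezoidal rule: (h/2)[f(x₀) + 2f(x₁) + 2f(x₂) + ... + f(xₙ)]

x_0 = 0.5000, f(x_0) = 1.250000, coefficient = 1
x_1 = 0.6750, f(x_1) = 1.455625, coefficient = 2
x_2 = 0.8500, f(x_2) = 1.722500, coefficient = 2
x_3 = 1.0250, f(x_3) = 2.050625, coefficient = 2
x_4 = 1.2000, f(x_4) = 2.440000, coefficient = 2
x_5 = 1.3750, f(x_5) = 2.890625, coefficient = 2
x_6 = 1.5500, f(x_6) = 3.402500, coefficient = 2
x_7 = 1.7250, f(x_7) = 3.975625, coefficient = 2
x_8 = 1.9000, f(x_8) = 4.610000, coefficient = 2
x_9 = 2.0750, f(x_9) = 5.305625, coefficient = 2
x_10 = 2.2500, f(x_10) = 6.062500, coefficient = 1

I ≈ (0.175000/2) × 63.018750 = 5.514141
Exact value: 5.505208
Error: 0.008932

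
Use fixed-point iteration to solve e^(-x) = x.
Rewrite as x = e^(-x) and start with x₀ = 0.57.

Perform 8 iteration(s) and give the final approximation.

Equation: e^(-x) = x
Fixed-point form: x = e^(-x)
x₀ = 0.57

x_1 = g(0.570000) = 0.565525
x_2 = g(0.565525) = 0.568062
x_3 = g(0.568062) = 0.566623
x_4 = g(0.566623) = 0.567439
x_5 = g(0.567439) = 0.566976
x_6 = g(0.566976) = 0.567238
x_7 = g(0.567238) = 0.567089
x_8 = g(0.567089) = 0.567174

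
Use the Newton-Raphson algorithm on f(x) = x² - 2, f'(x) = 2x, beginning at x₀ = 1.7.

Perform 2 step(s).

f(x) = x² - 2
f'(x) = 2x
x₀ = 1.7

Newton-Raphson formula: x_{n+1} = x_n - f(x_n)/f'(x_n)

Iteration 1:
  f(1.700000) = 0.890000
  f'(1.700000) = 3.400000
  x_1 = 1.700000 - 0.890000/3.400000 = 1.438235
Iteration 2:
  f(1.438235) = 0.068521
  f'(1.438235) = 2.876471
  x_2 = 1.438235 - 0.068521/2.876471 = 1.414414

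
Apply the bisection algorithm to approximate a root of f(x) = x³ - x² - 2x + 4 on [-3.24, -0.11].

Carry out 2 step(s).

f(x) = x³ - x² - 2x + 4
Initial interval: [-3.24, -0.11]

Iteration 1:
  c_1 = (-3.240000 + (-0.110000))/2 = -1.675000
  f(c_1) = f(-1.675000) = -0.155047
  f(a) × f(c) ≥ 0, new interval: [-1.675000, -0.110000]
Iteration 2:
  c_2 = (-1.675000 + (-0.110000))/2 = -0.892500
  f(c_2) = f(-0.892500) = 4.277517
  f(a) × f(c) < 0, new interval: [-1.675000, -0.892500]

After 2 iteration(s), the approximation is c_2 = -0.892500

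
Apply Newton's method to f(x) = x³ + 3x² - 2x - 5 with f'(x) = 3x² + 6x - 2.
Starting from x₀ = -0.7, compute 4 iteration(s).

f(x) = x³ + 3x² - 2x - 5
f'(x) = 3x² + 6x - 2
x₀ = -0.7

Newton-Raphson formula: x_{n+1} = x_n - f(x_n)/f'(x_n)

Iteration 1:
  f(-0.700000) = -2.473000
  f'(-0.700000) = -4.730000
  x_1 = -0.700000 - (-2.473000)/(-4.730000) = -1.222833
Iteration 2:
  f(-1.222833) = 0.103100
  f'(-1.222833) = -4.851036
  x_2 = -1.222833 - 0.103100/(-4.851036) = -1.201580
Iteration 3:
  f(-1.201580) = -0.000292
  f'(-1.201580) = -4.878097
  x_3 = -1.201580 - (-0.000292)/(-4.878097) = -1.201640
Iteration 4:
  f(-1.201640) = 0.000000
  f'(-1.201640) = -4.878024
  x_4 = -1.201640 - 0.000000/(-4.878024) = -1.201640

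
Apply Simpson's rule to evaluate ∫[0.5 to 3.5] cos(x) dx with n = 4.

f(x) = cos(x)
a = 0.5, b = 3.5, n = 4
h = (b - a)/n = 0.750000

Simpson's rule: (h/3)[f(x₀) + 4f(x₁) + 2f(x₂) + ... + f(xₙ)]

x_0 = 0.5000, f(x_0) = 0.877583, coefficient = 1
x_1 = 1.2500, f(x_1) = 0.315322, coefficient = 4
x_2 = 2.0000, f(x_2) = -0.416147, coefficient = 2
x_3 = 2.7500, f(x_3) = -0.924302, coefficient = 4
x_4 = 3.5000, f(x_4) = -0.936457, coefficient = 1

I ≈ (0.750000/3) × -3.327088 = -0.831772
Exact value: -0.830209
Error: 0.001563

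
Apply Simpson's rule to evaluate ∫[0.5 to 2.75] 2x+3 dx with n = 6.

f(x) = 2x+3
a = 0.5, b = 2.75, n = 6
h = (b - a)/n = 0.375000

Simpson's rule: (h/3)[f(x₀) + 4f(x₁) + 2f(x₂) + ... + f(xₙ)]

x_0 = 0.5000, f(x_0) = 4.000000, coefficient = 1
x_1 = 0.8750, f(x_1) = 4.750000, coefficient = 4
x_2 = 1.2500, f(x_2) = 5.500000, coefficient = 2
x_3 = 1.6250, f(x_3) = 6.250000, coefficient = 4
x_4 = 2.0000, f(x_4) = 7.000000, coefficient = 2
x_5 = 2.3750, f(x_5) = 7.750000, coefficient = 4
x_6 = 2.7500, f(x_6) = 8.500000, coefficient = 1

I ≈ (0.375000/3) × 112.500000 = 14.062500
Exact value: 14.062500
Error: 0.000000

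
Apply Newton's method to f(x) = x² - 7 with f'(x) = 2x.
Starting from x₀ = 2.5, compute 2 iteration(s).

f(x) = x² - 7
f'(x) = 2x
x₀ = 2.5

Newton-Raphson formula: x_{n+1} = x_n - f(x_n)/f'(x_n)

Iteration 1:
  f(2.500000) = -0.750000
  f'(2.500000) = 5.000000
  x_1 = 2.500000 - (-0.750000)/5.000000 = 2.650000
Iteration 2:
  f(2.650000) = 0.022500
  f'(2.650000) = 5.300000
  x_2 = 2.650000 - 0.022500/5.300000 = 2.645755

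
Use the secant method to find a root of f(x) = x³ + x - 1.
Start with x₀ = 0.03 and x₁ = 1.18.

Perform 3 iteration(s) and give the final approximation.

f(x) = x³ + x - 1
x₀ = 0.03, x₁ = 1.18

Secant formula: x_{n+1} = x_n - f(x_n)(x_n - x_{n-1})/(f(x_n) - f(x_{n-1}))

Iteration 1:
  f(0.030000) = -0.969973
  f(1.180000) = 1.823032
  x_2 = 1.180000 - 1.823032×(1.180000 - 0.030000)/(1.823032 - (-0.969973))
       = 0.429380
Iteration 2:
  f(1.180000) = 1.823032
  f(0.429380) = -0.491457
  x_3 = 0.429380 - (-0.491457)×(0.429380 - 1.180000)/(-0.491457 - 1.823032)
       = 0.588766
Iteration 3:
  f(0.429380) = -0.491457
  f(0.588766) = -0.207141
  x_4 = 0.588766 - (-0.207141)×(0.588766 - 0.429380)/(-0.207141 - (-0.491457))
       = 0.704888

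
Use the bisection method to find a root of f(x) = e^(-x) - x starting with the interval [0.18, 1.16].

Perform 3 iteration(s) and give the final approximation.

f(x) = e^(-x) - x
Initial interval: [0.18, 1.16]

Iteration 1:
  c_1 = (0.180000 + 1.160000)/2 = 0.670000
  f(c_1) = f(0.670000) = -0.158291
  f(a) × f(c) < 0, new interval: [0.180000, 0.670000]
Iteration 2:
  c_2 = (0.180000 + 0.670000)/2 = 0.425000
  f(c_2) = f(0.425000) = 0.228770
  f(a) × f(c) ≥ 0, new interval: [0.425000, 0.670000]
Iteration 3:
  c_3 = (0.425000 + 0.670000)/2 = 0.547500
  f(c_3) = f(0.547500) = 0.030894
  f(a) × f(c) ≥ 0, new interval: [0.547500, 0.670000]

After 3 iteration(s), the approximation is c_3 = 0.547500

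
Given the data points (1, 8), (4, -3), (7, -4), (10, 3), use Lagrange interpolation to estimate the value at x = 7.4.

Lagrange interpolation formula:
P(x) = Σ yᵢ × Lᵢ(x)
where Lᵢ(x) = Π_{j≠i} (x - xⱼ)/(xᵢ - xⱼ)

L_0(7.4) = (7.4 - 4)/(1 - 4) × (7.4 - 7)/(1 - 7) × (7.4 - 10)/(1 - 10) = 0.021827
L_1(7.4) = (7.4 - 1)/(4 - 1) × (7.4 - 7)/(4 - 7) × (7.4 - 10)/(4 - 10) = -0.123259
L_2(7.4) = (7.4 - 1)/(7 - 1) × (7.4 - 4)/(7 - 4) × (7.4 - 10)/(7 - 10) = 1.047704
L_3(7.4) = (7.4 - 1)/(10 - 1) × (7.4 - 4)/(10 - 4) × (7.4 - 7)/(10 - 7) = 0.053728

P(7.4) = 8×L_0(7.4) + (-3)×L_1(7.4) + (-4)×L_2(7.4) + 3×L_3(7.4)
P(7.4) = -3.485235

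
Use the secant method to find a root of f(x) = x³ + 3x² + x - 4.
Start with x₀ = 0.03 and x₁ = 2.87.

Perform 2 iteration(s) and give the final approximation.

f(x) = x³ + 3x² + x - 4
x₀ = 0.03, x₁ = 2.87

Secant formula: x_{n+1} = x_n - f(x_n)(x_n - x_{n-1})/(f(x_n) - f(x_{n-1}))

Iteration 1:
  f(0.030000) = -3.967273
  f(2.870000) = 47.220603
  x_2 = 2.870000 - 47.220603×(2.870000 - 0.030000)/(47.220603 - (-3.967273))
       = 0.250112
Iteration 2:
  f(2.870000) = 47.220603
  f(0.250112) = -3.546575
  x_3 = 0.250112 - (-3.546575)×(0.250112 - 2.870000)/(-3.546575 - 47.220603)
       = 0.433136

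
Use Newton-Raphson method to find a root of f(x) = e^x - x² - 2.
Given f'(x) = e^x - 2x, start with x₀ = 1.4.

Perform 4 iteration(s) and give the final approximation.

f(x) = e^x - x² - 2
f'(x) = e^x - 2x
x₀ = 1.4

Newton-Raphson formula: x_{n+1} = x_n - f(x_n)/f'(x_n)

Iteration 1:
  f(1.400000) = 0.095200
  f'(1.400000) = 1.255200
  x_1 = 1.400000 - 0.095200/1.255200 = 1.324156
Iteration 2:
  f(1.324156) = 0.005622
  f'(1.324156) = 1.110699
  x_2 = 1.324156 - 0.005622/1.110699 = 1.319094
Iteration 3:
  f(1.319094) = 0.000022
  f'(1.319094) = 1.101843
  x_3 = 1.319094 - 0.000022/1.101843 = 1.319074
Iteration 4:
  f(1.319074) = 0.000000
  f'(1.319074) = 1.101808
  x_4 = 1.319074 - 0.000000/1.101808 = 1.319074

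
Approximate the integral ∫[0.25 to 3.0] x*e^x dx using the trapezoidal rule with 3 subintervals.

f(x) = x*e^x
a = 0.25, b = 3.0, n = 3
h = (b - a)/n = 0.916667

Trapezoidal rule: (h/2)[f(x₀) + 2f(x₁) + 2f(x₂) + ... + f(xₙ)]

x_0 = 0.2500, f(x_0) = 0.321006, coefficient = 1
x_1 = 1.1667, f(x_1) = 3.746482, coefficient = 2
x_2 = 2.0833, f(x_2) = 16.731656, coefficient = 2
x_3 = 3.0000, f(x_3) = 60.256611, coefficient = 1

I ≈ (0.916667/2) × 101.533894 = 46.536368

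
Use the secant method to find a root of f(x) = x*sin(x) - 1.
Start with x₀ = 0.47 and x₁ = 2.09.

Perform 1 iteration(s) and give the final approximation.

f(x) = x*sin(x) - 1
x₀ = 0.47, x₁ = 2.09

Secant formula: x_{n+1} = x_n - f(x_n)(x_n - x_{n-1})/(f(x_n) - f(x_{n-1}))

Iteration 1:
  f(0.470000) = -0.787143
  f(2.090000) = 0.814568
  x_2 = 2.090000 - 0.814568×(2.090000 - 0.470000)/(0.814568 - (-0.787143))
       = 1.266131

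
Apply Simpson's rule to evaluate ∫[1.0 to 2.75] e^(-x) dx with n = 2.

f(x) = e^(-x)
a = 1.0, b = 2.75, n = 2
h = (b - a)/n = 0.875000

Simpson's rule: (h/3)[f(x₀) + 4f(x₁) + 2f(x₂) + ... + f(xₙ)]

x_0 = 1.0000, f(x_0) = 0.367879, coefficient = 1
x_1 = 1.8750, f(x_1) = 0.153355, coefficient = 4
x_2 = 2.7500, f(x_2) = 0.063928, coefficient = 1

I ≈ (0.875000/3) × 1.045227 = 0.304858
Exact value: 0.303952
Error: 0.000906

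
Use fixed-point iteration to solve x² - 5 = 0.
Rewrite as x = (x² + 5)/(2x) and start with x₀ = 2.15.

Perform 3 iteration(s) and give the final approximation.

Equation: x² - 5 = 0
Fixed-point form: x = (x² + 5)/(2x)
x₀ = 2.15

x_1 = g(2.150000) = 2.237791
x_2 = g(2.237791) = 2.236069
x_3 = g(2.236069) = 2.236068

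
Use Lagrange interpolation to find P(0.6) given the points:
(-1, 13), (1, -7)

Lagrange interpolation formula:
P(x) = Σ yᵢ × Lᵢ(x)
where Lᵢ(x) = Π_{j≠i} (x - xⱼ)/(xᵢ - xⱼ)

L_0(0.6) = (0.6 - 1)/(-1 - 1) = 0.200000
L_1(0.6) = (0.6 - (-1))/(1 - (-1)) = 0.800000

P(0.6) = 13×L_0(0.6) + (-7)×L_1(0.6)
P(0.6) = -3.000000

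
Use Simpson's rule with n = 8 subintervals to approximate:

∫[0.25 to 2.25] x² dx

f(x) = x²
a = 0.25, b = 2.25, n = 8
h = (b - a)/n = 0.250000

Simpson's rule: (h/3)[f(x₀) + 4f(x₁) + 2f(x₂) + ... + f(xₙ)]

x_0 = 0.2500, f(x_0) = 0.062500, coefficient = 1
x_1 = 0.5000, f(x_1) = 0.250000, coefficient = 4
x_2 = 0.7500, f(x_2) = 0.562500, coefficient = 2
x_3 = 1.0000, f(x_3) = 1.000000, coefficient = 4
x_4 = 1.2500, f(x_4) = 1.562500, coefficient = 2
x_5 = 1.5000, f(x_5) = 2.250000, coefficient = 4
x_6 = 1.7500, f(x_6) = 3.062500, coefficient = 2
x_7 = 2.0000, f(x_7) = 4.000000, coefficient = 4
x_8 = 2.2500, f(x_8) = 5.062500, coefficient = 1

I ≈ (0.250000/3) × 45.500000 = 3.791667
Exact value: 3.791667
Error: 0.000000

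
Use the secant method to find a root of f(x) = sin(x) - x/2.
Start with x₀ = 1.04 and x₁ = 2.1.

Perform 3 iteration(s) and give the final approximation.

f(x) = sin(x) - x/2
x₀ = 1.04, x₁ = 2.1

Secant formula: x_{n+1} = x_n - f(x_n)(x_n - x_{n-1})/(f(x_n) - f(x_{n-1}))

Iteration 1:
  f(1.040000) = 0.342404
  f(2.100000) = -0.186791
  x_2 = 2.100000 - (-0.186791)×(2.100000 - 1.040000)/(-0.186791 - 0.342404)
       = 1.725850
Iteration 2:
  f(2.100000) = -0.186791
  f(1.725850) = 0.125078
  x_3 = 1.725850 - 0.125078×(1.725850 - 2.100000)/(0.125078 - (-0.186791))
       = 1.875907
Iteration 3:
  f(1.725850) = 0.125078
  f(1.875907) = 0.015860
  x_4 = 1.875907 - 0.015860×(1.875907 - 1.725850)/(0.015860 - 0.125078)
       = 1.897698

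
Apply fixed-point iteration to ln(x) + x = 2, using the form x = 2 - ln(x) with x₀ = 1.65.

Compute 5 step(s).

Equation: ln(x) + x = 2
Fixed-point form: x = 2 - ln(x)
x₀ = 1.65

x_1 = g(1.650000) = 1.499225
x_2 = g(1.499225) = 1.595052
x_3 = g(1.595052) = 1.533094
x_4 = g(1.533094) = 1.572712
x_5 = g(1.572712) = 1.547198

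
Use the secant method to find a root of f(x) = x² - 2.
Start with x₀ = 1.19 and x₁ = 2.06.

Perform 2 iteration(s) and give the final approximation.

f(x) = x² - 2
x₀ = 1.19, x₁ = 2.06

Secant formula: x_{n+1} = x_n - f(x_n)(x_n - x_{n-1})/(f(x_n) - f(x_{n-1}))

Iteration 1:
  f(1.190000) = -0.583900
  f(2.060000) = 2.243600
  x_2 = 2.060000 - 2.243600×(2.060000 - 1.190000)/(2.243600 - (-0.583900))
       = 1.369662
Iteration 2:
  f(2.060000) = 2.243600
  f(1.369662) = -0.124027
  x_3 = 1.369662 - (-0.124027)×(1.369662 - 2.060000)/(-0.124027 - 2.243600)
       = 1.405825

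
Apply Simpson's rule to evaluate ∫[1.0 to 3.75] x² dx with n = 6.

f(x) = x²
a = 1.0, b = 3.75, n = 6
h = (b - a)/n = 0.458333

Simpson's rule: (h/3)[f(x₀) + 4f(x₁) + 2f(x₂) + ... + f(xₙ)]

x_0 = 1.0000, f(x_0) = 1.000000, coefficient = 1
x_1 = 1.4583, f(x_1) = 2.126736, coefficient = 4
x_2 = 1.9167, f(x_2) = 3.673611, coefficient = 2
x_3 = 2.3750, f(x_3) = 5.640625, coefficient = 4
x_4 = 2.8333, f(x_4) = 8.027778, coefficient = 2
x_5 = 3.2917, f(x_5) = 10.835069, coefficient = 4
x_6 = 3.7500, f(x_6) = 14.062500, coefficient = 1

I ≈ (0.458333/3) × 112.875000 = 17.244792
Exact value: 17.244792
Error: 0.000000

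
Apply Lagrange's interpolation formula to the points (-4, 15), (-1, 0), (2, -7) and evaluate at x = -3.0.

Lagrange interpolation formula:
P(x) = Σ yᵢ × Lᵢ(x)
where Lᵢ(x) = Π_{j≠i} (x - xⱼ)/(xᵢ - xⱼ)

L_0(-3.0) = (-3.0 - (-1))/(-4 - (-1)) × (-3.0 - 2)/(-4 - 2) = 0.555556
L_1(-3.0) = (-3.0 - (-4))/(-1 - (-4)) × (-3.0 - 2)/(-1 - 2) = 0.555556
L_2(-3.0) = (-3.0 - (-4))/(2 - (-4)) × (-3.0 - (-1))/(2 - (-1)) = -0.111111

P(-3.0) = 15×L_0(-3.0) + 0×L_1(-3.0) + (-7)×L_2(-3.0)
P(-3.0) = 9.111111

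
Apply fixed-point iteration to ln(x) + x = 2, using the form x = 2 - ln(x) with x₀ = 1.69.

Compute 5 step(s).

Equation: ln(x) + x = 2
Fixed-point form: x = 2 - ln(x)
x₀ = 1.69

x_1 = g(1.690000) = 1.475271
x_2 = g(1.475271) = 1.611158
x_3 = g(1.611158) = 1.523047
x_4 = g(1.523047) = 1.579287
x_5 = g(1.579287) = 1.543026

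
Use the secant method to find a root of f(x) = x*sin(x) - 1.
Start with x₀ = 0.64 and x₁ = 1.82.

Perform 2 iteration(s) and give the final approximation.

f(x) = x*sin(x) - 1
x₀ = 0.64, x₁ = 1.82

Secant formula: x_{n+1} = x_n - f(x_n)(x_n - x_{n-1})/(f(x_n) - f(x_{n-1}))

Iteration 1:
  f(0.640000) = -0.617795
  f(1.820000) = 0.763779
  x_2 = 1.820000 - 0.763779×(1.820000 - 0.640000)/(0.763779 - (-0.617795))
       = 1.167658
Iteration 2:
  f(1.820000) = 0.763779
  f(1.167658) = 0.074052
  x_3 = 1.167658 - 0.074052×(1.167658 - 1.820000)/(0.074052 - 0.763779)
       = 1.097620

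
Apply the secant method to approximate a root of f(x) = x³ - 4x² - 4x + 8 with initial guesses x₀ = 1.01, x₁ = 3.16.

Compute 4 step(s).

f(x) = x³ - 4x² - 4x + 8
x₀ = 1.01, x₁ = 3.16

Secant formula: x_{n+1} = x_n - f(x_n)(x_n - x_{n-1})/(f(x_n) - f(x_{n-1}))

Iteration 1:
  f(1.010000) = 0.909901
  f(3.160000) = -13.027904
  x_2 = 3.160000 - (-13.027904)×(3.160000 - 1.010000)/(-13.027904 - 0.909901)
       = 1.150358
Iteration 2:
  f(3.160000) = -13.027904
  f(1.150358) = -0.372433
  x_3 = 1.150358 - (-0.372433)×(1.150358 - 3.160000)/(-0.372433 - (-13.027904))
       = 1.091217
Iteration 3:
  f(1.150358) = -0.372433
  f(1.091217) = 0.171483
  x_4 = 1.091217 - 0.171483×(1.091217 - 1.150358)/(0.171483 - (-0.372433))
       = 1.109863
Iteration 4:
  f(1.091217) = 0.171483
  f(1.109863) = 0.000490
  x_5 = 1.109863 - 0.000490×(1.109863 - 1.091217)/(0.000490 - 0.171483)
       = 1.109916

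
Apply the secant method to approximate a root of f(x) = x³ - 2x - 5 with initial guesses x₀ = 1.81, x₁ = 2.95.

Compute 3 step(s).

f(x) = x³ - 2x - 5
x₀ = 1.81, x₁ = 2.95

Secant formula: x_{n+1} = x_n - f(x_n)(x_n - x_{n-1})/(f(x_n) - f(x_{n-1}))

Iteration 1:
  f(1.810000) = -2.690259
  f(2.950000) = 14.772375
  x_2 = 2.950000 - 14.772375×(2.950000 - 1.810000)/(14.772375 - (-2.690259))
       = 1.985626
Iteration 2:
  f(2.950000) = 14.772375
  f(1.985626) = -1.142502
  x_3 = 1.985626 - (-1.142502)×(1.985626 - 2.950000)/(-1.142502 - 14.772375)
       = 2.054857
Iteration 3:
  f(1.985626) = -1.142502
  f(2.054857) = -0.433210
  x_4 = 2.054857 - (-0.433210)×(2.054857 - 1.985626)/(-0.433210 - (-1.142502))
       = 2.097141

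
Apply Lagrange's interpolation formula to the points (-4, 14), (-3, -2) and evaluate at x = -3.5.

Lagrange interpolation formula:
P(x) = Σ yᵢ × Lᵢ(x)
where Lᵢ(x) = Π_{j≠i} (x - xⱼ)/(xᵢ - xⱼ)

L_0(-3.5) = (-3.5 - (-3))/(-4 - (-3)) = 0.500000
L_1(-3.5) = (-3.5 - (-4))/(-3 - (-4)) = 0.500000

P(-3.5) = 14×L_0(-3.5) + (-2)×L_1(-3.5)
P(-3.5) = 6.000000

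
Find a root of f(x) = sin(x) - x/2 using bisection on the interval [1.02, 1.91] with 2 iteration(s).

f(x) = sin(x) - x/2
Initial interval: [1.02, 1.91]

Iteration 1:
  c_1 = (1.020000 + 1.910000)/2 = 1.465000
  f(c_1) = f(1.465000) = 0.261909
  f(a) × f(c) ≥ 0, new interval: [1.465000, 1.910000]
Iteration 2:
  c_2 = (1.465000 + 1.910000)/2 = 1.687500
  f(c_2) = f(1.687500) = 0.149448
  f(a) × f(c) ≥ 0, new interval: [1.687500, 1.910000]

After 2 iteration(s), the approximation is c_2 = 1.687500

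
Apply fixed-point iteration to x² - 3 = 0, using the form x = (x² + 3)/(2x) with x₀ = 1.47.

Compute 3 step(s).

Equation: x² - 3 = 0
Fixed-point form: x = (x² + 3)/(2x)
x₀ = 1.47

x_1 = g(1.470000) = 1.755408
x_2 = g(1.755408) = 1.732206
x_3 = g(1.732206) = 1.732051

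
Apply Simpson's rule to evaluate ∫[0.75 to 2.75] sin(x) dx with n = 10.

f(x) = sin(x)
a = 0.75, b = 2.75, n = 10
h = (b - a)/n = 0.200000

Simpson's rule: (h/3)[f(x₀) + 4f(x₁) + 2f(x₂) + ... + f(xₙ)]

x_0 = 0.7500, f(x_0) = 0.681639, coefficient = 1
x_1 = 0.9500, f(x_1) = 0.813416, coefficient = 4
x_2 = 1.1500, f(x_2) = 0.912764, coefficient = 2
x_3 = 1.3500, f(x_3) = 0.975723, coefficient = 4
x_4 = 1.5500, f(x_4) = 0.999784, coefficient = 2
x_5 = 1.7500, f(x_5) = 0.983986, coefficient = 4
x_6 = 1.9500, f(x_6) = 0.928960, coefficient = 2
x_7 = 2.1500, f(x_7) = 0.836899, coefficient = 4
x_8 = 2.3500, f(x_8) = 0.711473, coefficient = 2
x_9 = 2.5500, f(x_9) = 0.557684, coefficient = 4
x_10 = 2.7500, f(x_10) = 0.381661, coefficient = 1

I ≈ (0.200000/3) × 24.840091 = 1.656006
Exact value: 1.655991
Error: 0.000015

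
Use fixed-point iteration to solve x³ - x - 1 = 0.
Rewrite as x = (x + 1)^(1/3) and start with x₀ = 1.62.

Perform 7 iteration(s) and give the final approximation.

Equation: x³ - x - 1 = 0
Fixed-point form: x = (x + 1)^(1/3)
x₀ = 1.62

x_1 = g(1.620000) = 1.378586
x_2 = g(1.378586) = 1.334872
x_3 = g(1.334872) = 1.326644
x_4 = g(1.326644) = 1.325084
x_5 = g(1.325084) = 1.324787
x_6 = g(1.324787) = 1.324731
x_7 = g(1.324731) = 1.324720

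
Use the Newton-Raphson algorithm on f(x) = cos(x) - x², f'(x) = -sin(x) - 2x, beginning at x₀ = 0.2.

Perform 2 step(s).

f(x) = cos(x) - x²
f'(x) = -sin(x) - 2x
x₀ = 0.2

Newton-Raphson formula: x_{n+1} = x_n - f(x_n)/f'(x_n)

Iteration 1:
  f(0.200000) = 0.940067
  f'(0.200000) = -0.598669
  x_1 = 0.200000 - 0.940067/(-0.598669) = 1.770260
Iteration 2:
  f(1.770260) = -3.331965
  f'(1.770260) = -4.520693
  x_2 = 1.770260 - (-3.331965)/(-4.520693) = 1.033213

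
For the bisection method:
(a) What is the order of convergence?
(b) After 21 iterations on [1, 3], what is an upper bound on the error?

(a) Bisection has linear (order 1) convergence; the error is halved each step.

(b) Error bound = (b-a)/2^n = (3 - 1)/2^{21}
    = 2/2^{21}

(a) 1 (linear); (b) error ≤ 9.54e-07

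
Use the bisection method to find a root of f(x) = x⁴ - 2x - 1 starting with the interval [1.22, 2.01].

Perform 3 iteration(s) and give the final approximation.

f(x) = x⁴ - 2x - 1
Initial interval: [1.22, 2.01]

Iteration 1:
  c_1 = (1.220000 + 2.010000)/2 = 1.615000
  f(c_1) = f(1.615000) = 2.572838
  f(a) × f(c) < 0, new interval: [1.220000, 1.615000]
Iteration 2:
  c_2 = (1.220000 + 1.615000)/2 = 1.417500
  f(c_2) = f(1.417500) = 0.202312
  f(a) × f(c) < 0, new interval: [1.220000, 1.417500]
Iteration 3:
  c_3 = (1.220000 + 1.417500)/2 = 1.318750
  f(c_3) = f(1.318750) = -0.613026
  f(a) × f(c) ≥ 0, new interval: [1.318750, 1.417500]

After 3 iteration(s), the approximation is c_3 = 1.318750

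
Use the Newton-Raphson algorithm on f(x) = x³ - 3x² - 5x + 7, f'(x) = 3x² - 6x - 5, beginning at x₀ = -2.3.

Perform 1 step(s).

f(x) = x³ - 3x² - 5x + 7
f'(x) = 3x² - 6x - 5
x₀ = -2.3

Newton-Raphson formula: x_{n+1} = x_n - f(x_n)/f'(x_n)

Iteration 1:
  f(-2.300000) = -9.537000
  f'(-2.300000) = 24.670000
  x_1 = -2.300000 - (-9.537000)/24.670000 = -1.913417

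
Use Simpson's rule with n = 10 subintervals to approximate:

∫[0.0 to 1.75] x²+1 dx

f(x) = x²+1
a = 0.0, b = 1.75, n = 10
h = (b - a)/n = 0.175000

Simpson's rule: (h/3)[f(x₀) + 4f(x₁) + 2f(x₂) + ... + f(xₙ)]

x_0 = 0.0000, f(x_0) = 1.000000, coefficient = 1
x_1 = 0.1750, f(x_1) = 1.030625, coefficient = 4
x_2 = 0.3500, f(x_2) = 1.122500, coefficient = 2
x_3 = 0.5250, f(x_3) = 1.275625, coefficient = 4
x_4 = 0.7000, f(x_4) = 1.490000, coefficient = 2
x_5 = 0.8750, f(x_5) = 1.765625, coefficient = 4
x_6 = 1.0500, f(x_6) = 2.102500, coefficient = 2
x_7 = 1.2250, f(x_7) = 2.500625, coefficient = 4
x_8 = 1.4000, f(x_8) = 2.960000, coefficient = 2
x_9 = 1.5750, f(x_9) = 3.480625, coefficient = 4
x_10 = 1.7500, f(x_10) = 4.062500, coefficient = 1

I ≈ (0.175000/3) × 60.625000 = 3.536458
Exact value: 3.536458
Error: 0.000000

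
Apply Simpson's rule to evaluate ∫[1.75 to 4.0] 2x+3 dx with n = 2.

f(x) = 2x+3
a = 1.75, b = 4.0, n = 2
h = (b - a)/n = 1.125000

Simpson's rule: (h/3)[f(x₀) + 4f(x₁) + 2f(x₂) + ... + f(xₙ)]

x_0 = 1.7500, f(x_0) = 6.500000, coefficient = 1
x_1 = 2.8750, f(x_1) = 8.750000, coefficient = 4
x_2 = 4.0000, f(x_2) = 11.000000, coefficient = 1

I ≈ (1.125000/3) × 52.500000 = 19.687500
Exact value: 19.687500
Error: 0.000000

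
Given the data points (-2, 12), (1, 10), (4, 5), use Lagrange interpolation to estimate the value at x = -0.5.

Lagrange interpolation formula:
P(x) = Σ yᵢ × Lᵢ(x)
where Lᵢ(x) = Π_{j≠i} (x - xⱼ)/(xᵢ - xⱼ)

L_0(-0.5) = (-0.5 - 1)/(-2 - 1) × (-0.5 - 4)/(-2 - 4) = 0.375000
L_1(-0.5) = (-0.5 - (-2))/(1 - (-2)) × (-0.5 - 4)/(1 - 4) = 0.750000
L_2(-0.5) = (-0.5 - (-2))/(4 - (-2)) × (-0.5 - 1)/(4 - 1) = -0.125000

P(-0.5) = 12×L_0(-0.5) + 10×L_1(-0.5) + 5×L_2(-0.5)
P(-0.5) = 11.375000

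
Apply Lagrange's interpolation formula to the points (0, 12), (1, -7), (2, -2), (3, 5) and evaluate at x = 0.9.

Lagrange interpolation formula:
P(x) = Σ yᵢ × Lᵢ(x)
where Lᵢ(x) = Π_{j≠i} (x - xⱼ)/(xᵢ - xⱼ)

L_0(0.9) = (0.9 - 1)/(0 - 1) × (0.9 - 2)/(0 - 2) × (0.9 - 3)/(0 - 3) = 0.038500
L_1(0.9) = (0.9 - 0)/(1 - 0) × (0.9 - 2)/(1 - 2) × (0.9 - 3)/(1 - 3) = 1.039500
L_2(0.9) = (0.9 - 0)/(2 - 0) × (0.9 - 1)/(2 - 1) × (0.9 - 3)/(2 - 3) = -0.094500
L_3(0.9) = (0.9 - 0)/(3 - 0) × (0.9 - 1)/(3 - 1) × (0.9 - 2)/(3 - 2) = 0.016500

P(0.9) = 12×L_0(0.9) + (-7)×L_1(0.9) + (-2)×L_2(0.9) + 5×L_3(0.9)
P(0.9) = -6.543000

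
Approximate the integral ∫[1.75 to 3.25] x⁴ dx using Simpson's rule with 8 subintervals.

f(x) = x⁴
a = 1.75, b = 3.25, n = 8
h = (b - a)/n = 0.187500

Simpson's rule: (h/3)[f(x₀) + 4f(x₁) + 2f(x₂) + ... + f(xₙ)]

x_0 = 1.7500, f(x_0) = 9.378906, coefficient = 1
x_1 = 1.9375, f(x_1) = 14.091812, coefficient = 4
x_2 = 2.1250, f(x_2) = 20.390869, coefficient = 2
x_3 = 2.3125, f(x_3) = 28.597427, coefficient = 4
x_4 = 2.5000, f(x_4) = 39.062500, coefficient = 2
x_5 = 2.6875, f(x_5) = 52.166763, coefficient = 4
x_6 = 2.8750, f(x_6) = 68.320557, coefficient = 2
x_7 = 3.0625, f(x_7) = 87.963882, coefficient = 4
x_8 = 3.2500, f(x_8) = 111.566406, coefficient = 1

I ≈ (0.187500/3) × 1107.772705 = 69.235794
Exact value: 69.235547
Error: 0.000247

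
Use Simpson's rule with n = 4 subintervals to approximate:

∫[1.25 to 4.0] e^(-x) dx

f(x) = e^(-x)
a = 1.25, b = 4.0, n = 4
h = (b - a)/n = 0.687500

Simpson's rule: (h/3)[f(x₀) + 4f(x₁) + 2f(x₂) + ... + f(xₙ)]

x_0 = 1.2500, f(x_0) = 0.286505, coefficient = 1
x_1 = 1.9375, f(x_1) = 0.144064, coefficient = 4
x_2 = 2.6250, f(x_2) = 0.072440, coefficient = 2
x_3 = 3.3125, f(x_3) = 0.036425, coefficient = 4
x_4 = 4.0000, f(x_4) = 0.018316, coefficient = 1

I ≈ (0.687500/3) × 1.171655 = 0.268504
Exact value: 0.268189
Error: 0.000315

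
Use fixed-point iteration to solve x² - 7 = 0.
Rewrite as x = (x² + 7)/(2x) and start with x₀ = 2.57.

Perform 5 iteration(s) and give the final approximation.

Equation: x² - 7 = 0
Fixed-point form: x = (x² + 7)/(2x)
x₀ = 2.57

x_1 = g(2.570000) = 2.646868
x_2 = g(2.646868) = 2.645752
x_3 = g(2.645752) = 2.645751
x_4 = g(2.645751) = 2.645751
x_5 = g(2.645751) = 2.645751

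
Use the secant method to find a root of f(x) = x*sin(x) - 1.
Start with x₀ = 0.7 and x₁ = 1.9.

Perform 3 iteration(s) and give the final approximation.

f(x) = x*sin(x) - 1
x₀ = 0.7, x₁ = 1.9

Secant formula: x_{n+1} = x_n - f(x_n)(x_n - x_{n-1})/(f(x_n) - f(x_{n-1}))

Iteration 1:
  f(0.700000) = -0.549048
  f(1.900000) = 0.797970
  x_2 = 1.900000 - 0.797970×(1.900000 - 0.700000)/(0.797970 - (-0.549048))
       = 1.189123
Iteration 2:
  f(1.900000) = 0.797970
  f(1.189123) = 0.103557
  x_3 = 1.189123 - 0.103557×(1.189123 - 1.900000)/(0.103557 - 0.797970)
       = 1.083111
Iteration 3:
  f(1.189123) = 0.103557
  f(1.083111) = -0.043158
  x_4 = 1.083111 - (-0.043158)×(1.083111 - 1.189123)/(-0.043158 - 0.103557)
       = 1.114296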